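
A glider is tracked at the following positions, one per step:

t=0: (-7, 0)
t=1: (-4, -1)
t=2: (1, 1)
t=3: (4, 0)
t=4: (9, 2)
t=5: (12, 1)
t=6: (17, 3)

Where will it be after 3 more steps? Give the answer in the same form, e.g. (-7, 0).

Differencing gives (+3, -1), (+5, +2), (+3, -1), (+5, +2), (+3, -1), (+5, +2). This is the pattern (+3, -1), (+5, +2) repeated.
step 7: apply (+3, -1) → (20, 2)
step 8: apply (+5, +2) → (25, 4)
step 9: apply (+3, -1) → (28, 3)

(28, 3)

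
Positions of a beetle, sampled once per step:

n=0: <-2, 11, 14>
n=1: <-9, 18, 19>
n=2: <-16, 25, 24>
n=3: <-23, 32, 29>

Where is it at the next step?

Each step adds <-7, +7, +5> to the position.
step 4: <-23, 32, 29> + <-7, +7, +5> → <-30, 39, 34>

<-30, 39, 34>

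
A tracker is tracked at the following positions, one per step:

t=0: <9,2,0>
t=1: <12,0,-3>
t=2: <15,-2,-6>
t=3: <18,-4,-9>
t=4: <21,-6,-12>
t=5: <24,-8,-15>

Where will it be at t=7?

<30,-12,-21>

Constant displacement of <+3,-2,-3> per step.
step 6: <24,-8,-15> + <+3,-2,-3> → <27,-10,-18>
step 7: <27,-10,-18> + <+3,-2,-3> → <30,-12,-21>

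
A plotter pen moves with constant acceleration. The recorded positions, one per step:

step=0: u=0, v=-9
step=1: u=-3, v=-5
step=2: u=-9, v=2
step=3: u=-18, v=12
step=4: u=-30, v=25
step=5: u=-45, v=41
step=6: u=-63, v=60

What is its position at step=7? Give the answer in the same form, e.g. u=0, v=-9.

Successive displacements: (-3,+4), (-6,+7), (-9,+10), (-12,+13), (-15,+16), (-18,+19) — each changes by (-3,+3).
step 7: u=-63, v=60 + (-21,+22) → u=-84, v=82

u=-84, v=82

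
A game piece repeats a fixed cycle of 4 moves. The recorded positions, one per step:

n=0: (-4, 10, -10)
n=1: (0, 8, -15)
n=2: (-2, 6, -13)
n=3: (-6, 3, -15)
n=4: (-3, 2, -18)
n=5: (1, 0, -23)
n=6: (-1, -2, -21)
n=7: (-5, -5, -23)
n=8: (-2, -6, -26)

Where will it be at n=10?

The moves between consecutive positions are (+4, -2, -5), (-2, -2, +2), (-4, -3, -2), (+3, -1, -3), (+4, -2, -5), (-2, -2, +2), (-4, -3, -2), (+3, -1, -3); they repeat the 4-cycle [(+4, -2, -5), (-2, -2, +2), (-4, -3, -2), (+3, -1, -3)].
step 9: apply (+4, -2, -5) → (2, -8, -31)
step 10: apply (-2, -2, +2) → (0, -10, -29)

(0, -10, -29)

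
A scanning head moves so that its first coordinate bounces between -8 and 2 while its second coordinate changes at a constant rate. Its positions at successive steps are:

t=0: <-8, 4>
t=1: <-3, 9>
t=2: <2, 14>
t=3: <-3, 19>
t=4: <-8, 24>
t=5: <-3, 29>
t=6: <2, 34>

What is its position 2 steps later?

The first coordinate reflects between -8 and 2, moving 5 per step.
  step 7: 2 → -3
  step 8: -3 → -8
The second coordinate changes by +5 each step: at step 8 it is 44.

<-8, 44>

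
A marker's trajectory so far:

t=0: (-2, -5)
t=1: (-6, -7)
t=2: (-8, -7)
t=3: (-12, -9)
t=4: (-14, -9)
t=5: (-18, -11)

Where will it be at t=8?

(-26, -13)

The moves between consecutive positions are (-4, -2), (-2, +0), (-4, -2), (-2, +0), (-4, -2); they repeat the 2-cycle [(-4, -2), (-2, +0)].
step 6: apply (-2, +0) → (-20, -11)
step 7: apply (-4, -2) → (-24, -13)
step 8: apply (-2, +0) → (-26, -13)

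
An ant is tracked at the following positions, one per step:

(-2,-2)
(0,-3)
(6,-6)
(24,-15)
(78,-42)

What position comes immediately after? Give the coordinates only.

Step-to-step displacements: (+2,-1), (+6,-3), (+18,-9), (+54,-27); each is 3× the previous.
step 5: (78,-42) + (+162,-81) → (240,-123)

(240,-123)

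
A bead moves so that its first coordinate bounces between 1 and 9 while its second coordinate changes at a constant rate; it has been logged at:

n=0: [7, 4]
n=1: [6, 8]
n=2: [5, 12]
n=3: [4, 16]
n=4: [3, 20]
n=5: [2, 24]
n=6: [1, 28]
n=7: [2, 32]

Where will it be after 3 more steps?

[5, 44]

The first coordinate reflects between 1 and 9, moving 1 per step.
  step 8: 2 → 3
  step 9: 3 → 4
  step 10: 4 → 5
The second coordinate changes by +4 each step: at step 10 it is 44.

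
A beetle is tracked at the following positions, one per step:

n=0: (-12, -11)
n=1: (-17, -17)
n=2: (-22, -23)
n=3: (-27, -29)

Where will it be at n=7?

Constant displacement of (-5, -6) per step.
step 4: (-27, -29) + (-5, -6) → (-32, -35)
step 5: (-32, -35) + (-5, -6) → (-37, -41)
step 6: (-37, -41) + (-5, -6) → (-42, -47)
step 7: (-42, -47) + (-5, -6) → (-47, -53)

(-47, -53)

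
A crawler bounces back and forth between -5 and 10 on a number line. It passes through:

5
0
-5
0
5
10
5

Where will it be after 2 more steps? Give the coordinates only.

-5

The value reflects between -5 and 10, moving 5 per step.
  step 7: 5 → 0
  step 8: 0 → -5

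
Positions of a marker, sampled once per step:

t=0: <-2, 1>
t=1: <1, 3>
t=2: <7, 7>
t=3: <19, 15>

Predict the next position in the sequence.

Step-to-step displacements: <+3, +2>, <+6, +4>, <+12, +8>; each is 2× the previous.
step 4: <19, 15> + <+24, +16> → <43, 31>

<43, 31>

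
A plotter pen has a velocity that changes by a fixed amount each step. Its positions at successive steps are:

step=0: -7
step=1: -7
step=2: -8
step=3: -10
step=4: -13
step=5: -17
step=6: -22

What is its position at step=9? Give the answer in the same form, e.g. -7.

-43

Successive displacements: +0, -1, -2, -3, -4, -5 — each changes by -1.
step 7: -22 − 6 → -28
step 8: -28 − 7 → -35
step 9: -35 − 8 → -43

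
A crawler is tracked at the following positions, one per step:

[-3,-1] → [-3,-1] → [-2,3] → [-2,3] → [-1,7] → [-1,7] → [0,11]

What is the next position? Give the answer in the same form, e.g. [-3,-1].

Differencing gives [+0,+0], [+1,+4], [+0,+0], [+1,+4], [+0,+0], [+1,+4]. This is the pattern [+0,+0], [+1,+4] repeated.
step 7: apply [+0,+0] → [0,11]

[0,11]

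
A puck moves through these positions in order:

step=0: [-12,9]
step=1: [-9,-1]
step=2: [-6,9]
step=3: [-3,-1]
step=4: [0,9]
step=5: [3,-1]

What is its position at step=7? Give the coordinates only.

First: linear, +3 per step → 9 at step 7.
Second: cycles through 9, -1 every 2 steps. Step 7 lands at position 1 of the cycle → -1.

[9,-1]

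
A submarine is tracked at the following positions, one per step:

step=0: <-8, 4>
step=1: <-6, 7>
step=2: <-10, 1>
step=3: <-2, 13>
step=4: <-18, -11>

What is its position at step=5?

The jumps are <+2, +3>, <-4, -6>, <+8, +12>, <-16, -24> — a geometric progression with ratio -2.
step 5: <-18, -11> + <+32, +48> → <14, 37>

<14, 37>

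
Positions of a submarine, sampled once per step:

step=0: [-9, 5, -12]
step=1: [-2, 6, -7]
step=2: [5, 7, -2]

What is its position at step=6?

[33, 11, 18]

Constant displacement of [+7, +1, +5] per step.
step 3: [5, 7, -2] + [+7, +1, +5] → [12, 8, 3]
step 4: [12, 8, 3] + [+7, +1, +5] → [19, 9, 8]
step 5: [19, 9, 8] + [+7, +1, +5] → [26, 10, 13]
step 6: [26, 10, 13] + [+7, +1, +5] → [33, 11, 18]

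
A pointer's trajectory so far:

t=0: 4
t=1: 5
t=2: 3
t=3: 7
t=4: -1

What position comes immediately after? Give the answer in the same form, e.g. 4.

15

The jumps are +1, -2, +4, -8 — a geometric progression with ratio -2.
step 5: -1 + 16 → 15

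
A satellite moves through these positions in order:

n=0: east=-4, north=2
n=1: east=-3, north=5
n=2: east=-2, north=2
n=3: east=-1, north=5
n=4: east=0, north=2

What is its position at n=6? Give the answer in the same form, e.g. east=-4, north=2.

east=2, north=2

The east coordinate changes by +1 each step, so at step 6 it is -4 + 6·(1) = 2.
The north coordinate repeats the cycle [2, 5] with period 2; step 6 mod 2 = 0, giving 2.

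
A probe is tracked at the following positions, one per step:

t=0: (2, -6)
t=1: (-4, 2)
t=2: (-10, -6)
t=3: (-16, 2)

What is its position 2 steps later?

(-28, 2)

First: linear, -6 per step → -28 at step 5.
Second: cycles through -6, 2 every 2 steps. Step 5 lands at position 1 of the cycle → 2.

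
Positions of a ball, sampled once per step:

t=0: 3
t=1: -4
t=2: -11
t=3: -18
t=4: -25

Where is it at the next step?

-32

Each step adds -7 to the position.
step 5: -25 − 7 → -32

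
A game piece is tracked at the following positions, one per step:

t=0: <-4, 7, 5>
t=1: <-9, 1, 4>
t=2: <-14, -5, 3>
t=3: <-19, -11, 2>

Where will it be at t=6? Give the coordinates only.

Constant displacement of <-5, -6, -1> per step.
step 4: <-19, -11, 2> + <-5, -6, -1> → <-24, -17, 1>
step 5: <-24, -17, 1> + <-5, -6, -1> → <-29, -23, 0>
step 6: <-29, -23, 0> + <-5, -6, -1> → <-34, -29, -1>

<-34, -29, -1>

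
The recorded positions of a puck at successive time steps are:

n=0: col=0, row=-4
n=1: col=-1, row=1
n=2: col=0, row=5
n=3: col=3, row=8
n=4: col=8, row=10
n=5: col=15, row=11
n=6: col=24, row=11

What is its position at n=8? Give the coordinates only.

col=48, row=8

First differences are (-1, +5), (+1, +4), (+3, +3), (+5, +2), (+7, +1), (+9, +0); their common second difference is (+2, -1) (constant acceleration).
step 7: col=24, row=11 + (+11, -1) → col=35, row=10
step 8: col=35, row=10 + (+13, -2) → col=48, row=8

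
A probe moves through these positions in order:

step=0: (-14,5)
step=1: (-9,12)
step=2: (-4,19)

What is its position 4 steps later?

(16,47)

Constant displacement of (+5,+7) per step.
step 3: (-4,19) + (+5,+7) → (1,26)
step 4: (1,26) + (+5,+7) → (6,33)
step 5: (6,33) + (+5,+7) → (11,40)
step 6: (11,40) + (+5,+7) → (16,47)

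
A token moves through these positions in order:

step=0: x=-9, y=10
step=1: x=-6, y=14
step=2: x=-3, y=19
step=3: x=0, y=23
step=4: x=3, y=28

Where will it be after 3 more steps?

x=12, y=41

Step-to-step displacements: (+3, +4), (+3, +5), (+3, +4), (+3, +5) — a repeating cycle of length 2.
step 5: apply (+3, +4) → x=6, y=32
step 6: apply (+3, +5) → x=9, y=37
step 7: apply (+3, +4) → x=12, y=41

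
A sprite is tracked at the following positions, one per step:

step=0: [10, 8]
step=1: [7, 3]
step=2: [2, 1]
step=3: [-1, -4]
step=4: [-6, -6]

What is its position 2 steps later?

[-14, -13]

Differencing gives [-3, -5], [-5, -2], [-3, -5], [-5, -2]. This is the pattern [-3, -5], [-5, -2] repeated.
step 5: apply [-3, -5] → [-9, -11]
step 6: apply [-5, -2] → [-14, -13]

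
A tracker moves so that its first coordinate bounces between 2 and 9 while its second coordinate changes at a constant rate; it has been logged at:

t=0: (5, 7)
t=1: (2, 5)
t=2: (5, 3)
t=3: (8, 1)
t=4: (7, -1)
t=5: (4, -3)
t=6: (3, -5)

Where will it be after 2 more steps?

(9, -9)

The first coordinate travels 3 per step and bounces off the walls at 2 and 9.
  step 7: 3 → 6
  step 8: 6 → 9
The second coordinate changes by -2 each step: at step 8 it is -9.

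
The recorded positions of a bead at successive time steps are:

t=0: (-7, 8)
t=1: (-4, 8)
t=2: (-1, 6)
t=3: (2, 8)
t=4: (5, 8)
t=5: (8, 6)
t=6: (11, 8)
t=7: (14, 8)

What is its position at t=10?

The first coordinate changes by +3 each step, so at step 10 it is -7 + 10·(3) = 23.
The second coordinate repeats the cycle [8, 8, 6] with period 3; step 10 mod 3 = 1, giving 8.

(23, 8)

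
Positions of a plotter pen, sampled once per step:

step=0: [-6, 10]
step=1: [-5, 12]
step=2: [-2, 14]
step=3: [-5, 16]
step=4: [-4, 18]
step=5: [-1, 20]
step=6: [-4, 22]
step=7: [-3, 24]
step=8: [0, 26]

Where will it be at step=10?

[-2, 30]

The moves between consecutive positions are [+1, +2], [+3, +2], [-3, +2], [+1, +2], [+3, +2], [-3, +2], [+1, +2], [+3, +2]; they repeat the 3-cycle [[+1, +2], [+3, +2], [-3, +2]].
step 9: apply [-3, +2] → [-3, 28]
step 10: apply [+1, +2] → [-2, 30]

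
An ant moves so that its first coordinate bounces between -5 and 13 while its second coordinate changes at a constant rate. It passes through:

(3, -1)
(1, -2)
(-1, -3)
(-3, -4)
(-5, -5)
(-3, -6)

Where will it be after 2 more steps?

(1, -8)

The first coordinate travels 2 per step and bounces off the walls at -5 and 13.
  step 6: -3 → -1
  step 7: -1 → 1
The second coordinate changes by -1 each step: at step 7 it is -8.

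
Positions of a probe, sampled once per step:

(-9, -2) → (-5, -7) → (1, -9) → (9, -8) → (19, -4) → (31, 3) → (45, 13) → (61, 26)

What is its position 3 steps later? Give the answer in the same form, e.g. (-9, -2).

First differences are (+4, -5), (+6, -2), (+8, +1), (+10, +4), (+12, +7), (+14, +10), (+16, +13); their common second difference is (+2, +3) (constant acceleration).
step 8: (61, 26) + (+18, +16) → (79, 42)
step 9: (79, 42) + (+20, +19) → (99, 61)
step 10: (99, 61) + (+22, +22) → (121, 83)

(121, 83)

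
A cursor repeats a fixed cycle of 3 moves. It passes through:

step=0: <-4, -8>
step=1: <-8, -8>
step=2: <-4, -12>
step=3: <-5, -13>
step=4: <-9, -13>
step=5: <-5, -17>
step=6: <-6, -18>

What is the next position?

<-10, -18>

Differencing gives <-4, +0>, <+4, -4>, <-1, -1>, <-4, +0>, <+4, -4>, <-1, -1>. This is the pattern <-4, +0>, <+4, -4>, <-1, -1> repeated.
step 7: apply <-4, +0> → <-10, -18>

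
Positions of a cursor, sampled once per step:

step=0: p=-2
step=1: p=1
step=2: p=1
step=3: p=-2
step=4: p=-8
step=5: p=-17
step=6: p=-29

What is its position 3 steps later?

p=-83

First differences are +3, +0, -3, -6, -9, -12; their common second difference is -3 (constant acceleration).
step 7: -29 − 15 → p=-44
step 8: -44 − 18 → p=-62
step 9: -62 − 21 → p=-83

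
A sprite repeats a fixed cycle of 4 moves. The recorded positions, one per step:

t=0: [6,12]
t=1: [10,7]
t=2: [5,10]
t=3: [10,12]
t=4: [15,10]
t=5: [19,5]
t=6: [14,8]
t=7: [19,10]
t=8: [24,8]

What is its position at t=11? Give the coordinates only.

[28,8]

The moves between consecutive positions are [+4,-5], [-5,+3], [+5,+2], [+5,-2], [+4,-5], [-5,+3], [+5,+2], [+5,-2]; they repeat the 4-cycle [[+4,-5], [-5,+3], [+5,+2], [+5,-2]].
step 9: apply [+4,-5] → [28,3]
step 10: apply [-5,+3] → [23,6]
step 11: apply [+5,+2] → [28,8]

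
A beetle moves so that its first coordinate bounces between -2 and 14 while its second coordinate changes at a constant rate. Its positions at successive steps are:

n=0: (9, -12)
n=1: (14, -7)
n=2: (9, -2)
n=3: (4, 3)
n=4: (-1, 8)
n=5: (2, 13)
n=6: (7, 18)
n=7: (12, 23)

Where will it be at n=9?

The first coordinate reflects between -2 and 14, moving 5 per step.
  step 8: 12 → 11
  step 9: 11 → 6
The second coordinate changes by +5 each step: at step 9 it is 33.

(6, 33)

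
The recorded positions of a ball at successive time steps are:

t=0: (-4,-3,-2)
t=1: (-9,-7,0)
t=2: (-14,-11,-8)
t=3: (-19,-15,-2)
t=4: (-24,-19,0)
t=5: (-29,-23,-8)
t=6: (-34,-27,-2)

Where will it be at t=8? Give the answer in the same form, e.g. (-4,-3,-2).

First: linear, -5 per step → -44 at step 8.
Second: linear, -4 per step → -35 at step 8.
Third: cycles through -2, 0, -8 every 3 steps. Step 8 lands at position 2 of the cycle → -8.

(-44,-35,-8)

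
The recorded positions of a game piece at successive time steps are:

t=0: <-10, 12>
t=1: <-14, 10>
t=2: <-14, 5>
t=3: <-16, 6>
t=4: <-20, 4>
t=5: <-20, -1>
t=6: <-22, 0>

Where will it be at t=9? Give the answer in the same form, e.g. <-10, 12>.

<-28, -6>

Step-to-step displacements: <-4, -2>, <+0, -5>, <-2, +1>, <-4, -2>, <+0, -5>, <-2, +1> — a repeating cycle of length 3.
step 7: apply <-4, -2> → <-26, -2>
step 8: apply <+0, -5> → <-26, -7>
step 9: apply <-2, +1> → <-28, -6>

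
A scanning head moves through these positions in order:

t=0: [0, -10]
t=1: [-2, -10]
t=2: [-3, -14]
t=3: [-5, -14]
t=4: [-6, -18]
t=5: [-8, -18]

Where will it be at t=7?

Differencing gives [-2, +0], [-1, -4], [-2, +0], [-1, -4], [-2, +0]. This is the pattern [-2, +0], [-1, -4] repeated.
step 6: apply [-1, -4] → [-9, -22]
step 7: apply [-2, +0] → [-11, -22]

[-11, -22]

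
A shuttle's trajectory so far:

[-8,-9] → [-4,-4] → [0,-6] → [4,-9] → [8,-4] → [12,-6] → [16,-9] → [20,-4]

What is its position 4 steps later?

The first coordinate changes by +4 each step, so at step 11 it is -8 + 11·(4) = 36.
The second coordinate repeats the cycle [-9, -4, -6] with period 3; step 11 mod 3 = 2, giving -6.

[36,-6]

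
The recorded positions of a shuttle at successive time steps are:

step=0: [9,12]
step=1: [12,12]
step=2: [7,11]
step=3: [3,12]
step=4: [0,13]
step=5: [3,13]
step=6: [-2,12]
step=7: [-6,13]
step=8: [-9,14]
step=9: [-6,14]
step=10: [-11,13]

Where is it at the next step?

The moves between consecutive positions are [+3,+0], [-5,-1], [-4,+1], [-3,+1], [+3,+0], [-5,-1], [-4,+1], [-3,+1], [+3,+0], [-5,-1]; they repeat the 4-cycle [[+3,+0], [-5,-1], [-4,+1], [-3,+1]].
step 11: apply [-4,+1] → [-15,14]

[-15,14]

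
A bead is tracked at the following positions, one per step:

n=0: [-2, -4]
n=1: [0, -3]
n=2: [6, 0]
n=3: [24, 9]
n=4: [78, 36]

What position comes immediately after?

[240, 117]

Consecutive displacements [+2, +1], [+6, +3], [+18, +9], [+54, +27] scale by a factor of 3 each step.
step 5: [78, 36] + [+162, +81] → [240, 117]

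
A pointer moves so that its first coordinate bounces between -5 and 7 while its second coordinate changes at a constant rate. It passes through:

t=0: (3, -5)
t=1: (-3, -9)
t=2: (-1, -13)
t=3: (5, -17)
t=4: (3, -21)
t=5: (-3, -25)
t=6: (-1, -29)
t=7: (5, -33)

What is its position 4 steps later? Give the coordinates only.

The first coordinate travels 6 per step and bounces off the walls at -5 and 7.
  step 8: 5 → 3
  step 9: 3 → -3
  step 10: -3 → -1
  step 11: -1 → 5
The second coordinate changes by -4 each step: at step 11 it is -49.

(5, -49)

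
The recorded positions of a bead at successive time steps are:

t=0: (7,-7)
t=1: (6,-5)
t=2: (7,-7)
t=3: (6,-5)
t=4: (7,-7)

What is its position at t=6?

(7,-7)

Step-to-step displacements: (-1,+2), (+1,-2), (-1,+2), (+1,-2); each is -1× the previous.
step 5: (7,-7) + (-1,+2) → (6,-5)
step 6: (6,-5) + (+1,-2) → (7,-7)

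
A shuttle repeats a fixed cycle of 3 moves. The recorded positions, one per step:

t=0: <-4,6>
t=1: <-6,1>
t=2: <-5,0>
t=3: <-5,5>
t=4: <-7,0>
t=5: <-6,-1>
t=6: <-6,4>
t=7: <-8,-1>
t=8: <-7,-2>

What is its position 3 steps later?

<-8,-3>

Differencing gives <-2,-5>, <+1,-1>, <+0,+5>, <-2,-5>, <+1,-1>, <+0,+5>, <-2,-5>, <+1,-1>. This is the pattern <-2,-5>, <+1,-1>, <+0,+5> repeated.
step 9: apply <+0,+5> → <-7,3>
step 10: apply <-2,-5> → <-9,-2>
step 11: apply <+1,-1> → <-8,-3>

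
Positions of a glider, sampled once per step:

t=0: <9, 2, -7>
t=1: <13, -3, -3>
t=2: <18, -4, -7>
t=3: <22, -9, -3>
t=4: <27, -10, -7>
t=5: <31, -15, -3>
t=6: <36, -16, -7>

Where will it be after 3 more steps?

Differencing gives <+4, -5, +4>, <+5, -1, -4>, <+4, -5, +4>, <+5, -1, -4>, <+4, -5, +4>, <+5, -1, -4>. This is the pattern <+4, -5, +4>, <+5, -1, -4> repeated.
step 7: apply <+4, -5, +4> → <40, -21, -3>
step 8: apply <+5, -1, -4> → <45, -22, -7>
step 9: apply <+4, -5, +4> → <49, -27, -3>

<49, -27, -3>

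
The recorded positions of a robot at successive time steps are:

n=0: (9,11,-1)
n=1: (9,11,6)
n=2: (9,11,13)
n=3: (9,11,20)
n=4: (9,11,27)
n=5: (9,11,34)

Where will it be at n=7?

Constant displacement of (+0,+0,+7) per step.
step 6: (9,11,34) + (+0,+0,+7) → (9,11,41)
step 7: (9,11,41) + (+0,+0,+7) → (9,11,48)

(9,11,48)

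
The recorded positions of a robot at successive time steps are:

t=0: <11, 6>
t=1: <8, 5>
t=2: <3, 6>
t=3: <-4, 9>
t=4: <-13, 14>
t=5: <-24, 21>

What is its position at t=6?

<-37, 30>

Taking differences between consecutive positions: <-3, -1>, <-5, +1>, <-7, +3>, <-9, +5>, <-11, +7>. These grow by <-2, +2> each step.
step 6: <-24, 21> + <-13, +9> → <-37, 30>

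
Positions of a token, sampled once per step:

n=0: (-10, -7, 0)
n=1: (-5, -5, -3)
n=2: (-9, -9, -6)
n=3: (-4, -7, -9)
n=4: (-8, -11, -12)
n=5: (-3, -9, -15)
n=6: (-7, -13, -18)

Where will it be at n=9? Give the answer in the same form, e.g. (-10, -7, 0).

The moves between consecutive positions are (+5, +2, -3), (-4, -4, -3), (+5, +2, -3), (-4, -4, -3), (+5, +2, -3), (-4, -4, -3); they repeat the 2-cycle [(+5, +2, -3), (-4, -4, -3)].
step 7: apply (+5, +2, -3) → (-2, -11, -21)
step 8: apply (-4, -4, -3) → (-6, -15, -24)
step 9: apply (+5, +2, -3) → (-1, -13, -27)

(-1, -13, -27)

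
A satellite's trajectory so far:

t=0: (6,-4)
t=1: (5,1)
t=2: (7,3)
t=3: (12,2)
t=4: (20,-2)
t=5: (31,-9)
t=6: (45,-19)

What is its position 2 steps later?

First differences are (-1,+5), (+2,+2), (+5,-1), (+8,-4), (+11,-7), (+14,-10); their common second difference is (+3,-3) (constant acceleration).
step 7: (45,-19) + (+17,-13) → (62,-32)
step 8: (62,-32) + (+20,-16) → (82,-48)

(82,-48)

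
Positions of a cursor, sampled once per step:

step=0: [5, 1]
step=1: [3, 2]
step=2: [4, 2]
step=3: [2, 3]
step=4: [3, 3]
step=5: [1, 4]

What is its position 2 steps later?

[0, 5]

Differencing gives [-2, +1], [+1, +0], [-2, +1], [+1, +0], [-2, +1]. This is the pattern [-2, +1], [+1, +0] repeated.
step 6: apply [+1, +0] → [2, 4]
step 7: apply [-2, +1] → [0, 5]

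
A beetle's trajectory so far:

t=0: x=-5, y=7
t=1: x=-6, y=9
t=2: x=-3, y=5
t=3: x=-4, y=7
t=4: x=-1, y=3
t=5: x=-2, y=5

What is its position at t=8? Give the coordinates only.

Step-to-step displacements: (-1,+2), (+3,-4), (-1,+2), (+3,-4), (-1,+2) — a repeating cycle of length 2.
step 6: apply (+3,-4) → x=1, y=1
step 7: apply (-1,+2) → x=0, y=3
step 8: apply (+3,-4) → x=3, y=-1

x=3, y=-1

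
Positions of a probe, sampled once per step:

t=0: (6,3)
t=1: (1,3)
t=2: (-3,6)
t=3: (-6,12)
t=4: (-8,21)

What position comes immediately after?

(-9,33)

Successive displacements: (-5,+0), (-4,+3), (-3,+6), (-2,+9) — each changes by (+1,+3).
step 5: (-8,21) + (-1,+12) → (-9,33)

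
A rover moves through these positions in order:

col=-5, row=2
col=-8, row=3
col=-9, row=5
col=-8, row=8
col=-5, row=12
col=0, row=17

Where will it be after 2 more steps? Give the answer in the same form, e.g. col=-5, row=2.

Successive displacements: (-3, +1), (-1, +2), (+1, +3), (+3, +4), (+5, +5) — each changes by (+2, +1).
step 6: col=0, row=17 + (+7, +6) → col=7, row=23
step 7: col=7, row=23 + (+9, +7) → col=16, row=30

col=16, row=30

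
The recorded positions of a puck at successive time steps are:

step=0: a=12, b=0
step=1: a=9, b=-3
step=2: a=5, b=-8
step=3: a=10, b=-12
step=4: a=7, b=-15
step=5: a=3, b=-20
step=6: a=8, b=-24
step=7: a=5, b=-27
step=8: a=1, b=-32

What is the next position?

Differencing gives (-3, -3), (-4, -5), (+5, -4), (-3, -3), (-4, -5), (+5, -4), (-3, -3), (-4, -5). This is the pattern (-3, -3), (-4, -5), (+5, -4) repeated.
step 9: apply (+5, -4) → a=6, b=-36

a=6, b=-36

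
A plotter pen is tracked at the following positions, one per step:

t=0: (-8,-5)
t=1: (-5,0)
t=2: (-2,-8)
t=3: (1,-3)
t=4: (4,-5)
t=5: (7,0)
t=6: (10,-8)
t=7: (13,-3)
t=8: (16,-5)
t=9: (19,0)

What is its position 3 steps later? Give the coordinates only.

(28,-5)

The first coordinate changes by +3 each step, so at step 12 it is -8 + 12·(3) = 28.
The second coordinate repeats the cycle [-5, 0, -8, -3] with period 4; step 12 mod 4 = 0, giving -5.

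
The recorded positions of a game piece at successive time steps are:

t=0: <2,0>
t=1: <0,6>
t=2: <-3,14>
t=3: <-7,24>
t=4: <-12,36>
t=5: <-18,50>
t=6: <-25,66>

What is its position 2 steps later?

<-42,104>

Successive displacements: <-2,+6>, <-3,+8>, <-4,+10>, <-5,+12>, <-6,+14>, <-7,+16> — each changes by <-1,+2>.
step 7: <-25,66> + <-8,+18> → <-33,84>
step 8: <-33,84> + <-9,+20> → <-42,104>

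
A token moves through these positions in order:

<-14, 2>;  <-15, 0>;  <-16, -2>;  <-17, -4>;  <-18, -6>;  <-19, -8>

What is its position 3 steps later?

<-22, -14>

The position changes by <-1, -2> every step.
step 6: <-19, -8> + <-1, -2> → <-20, -10>
step 7: <-20, -10> + <-1, -2> → <-21, -12>
step 8: <-21, -12> + <-1, -2> → <-22, -14>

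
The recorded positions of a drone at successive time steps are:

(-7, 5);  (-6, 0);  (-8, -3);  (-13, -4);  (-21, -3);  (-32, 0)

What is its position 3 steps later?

(-83, 21)

Successive displacements: (+1, -5), (-2, -3), (-5, -1), (-8, +1), (-11, +3) — each changes by (-3, +2).
step 6: (-32, 0) + (-14, +5) → (-46, 5)
step 7: (-46, 5) + (-17, +7) → (-63, 12)
step 8: (-63, 12) + (-20, +9) → (-83, 21)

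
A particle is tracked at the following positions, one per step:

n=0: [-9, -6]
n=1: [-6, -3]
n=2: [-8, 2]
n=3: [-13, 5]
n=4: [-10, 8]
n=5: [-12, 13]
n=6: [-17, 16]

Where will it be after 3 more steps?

[-21, 27]

Step-to-step displacements: [+3, +3], [-2, +5], [-5, +3], [+3, +3], [-2, +5], [-5, +3] — a repeating cycle of length 3.
step 7: apply [+3, +3] → [-14, 19]
step 8: apply [-2, +5] → [-16, 24]
step 9: apply [-5, +3] → [-21, 27]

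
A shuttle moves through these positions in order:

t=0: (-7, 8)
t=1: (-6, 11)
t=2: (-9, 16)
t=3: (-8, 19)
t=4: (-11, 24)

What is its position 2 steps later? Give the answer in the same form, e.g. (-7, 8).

(-13, 32)

Step-to-step displacements: (+1, +3), (-3, +5), (+1, +3), (-3, +5) — a repeating cycle of length 2.
step 5: apply (+1, +3) → (-10, 27)
step 6: apply (-3, +5) → (-13, 32)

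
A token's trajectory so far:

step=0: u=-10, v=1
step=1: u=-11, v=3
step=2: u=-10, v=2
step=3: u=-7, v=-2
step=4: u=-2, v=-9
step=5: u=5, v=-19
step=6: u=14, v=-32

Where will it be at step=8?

u=38, v=-67

First differences are (-1, +2), (+1, -1), (+3, -4), (+5, -7), (+7, -10), (+9, -13); their common second difference is (+2, -3) (constant acceleration).
step 7: u=14, v=-32 + (+11, -16) → u=25, v=-48
step 8: u=25, v=-48 + (+13, -19) → u=38, v=-67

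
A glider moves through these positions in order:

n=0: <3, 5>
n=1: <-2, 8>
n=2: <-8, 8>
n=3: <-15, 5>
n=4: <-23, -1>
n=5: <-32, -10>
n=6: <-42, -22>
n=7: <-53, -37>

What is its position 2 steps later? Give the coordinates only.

<-78, -76>

Successive displacements: <-5, +3>, <-6, +0>, <-7, -3>, <-8, -6>, <-9, -9>, <-10, -12>, <-11, -15> — each changes by <-1, -3>.
step 8: <-53, -37> + <-12, -18> → <-65, -55>
step 9: <-65, -55> + <-13, -21> → <-78, -76>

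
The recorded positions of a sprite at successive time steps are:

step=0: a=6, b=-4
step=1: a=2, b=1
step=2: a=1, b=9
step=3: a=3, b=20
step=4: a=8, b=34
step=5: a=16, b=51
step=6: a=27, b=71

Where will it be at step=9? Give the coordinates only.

a=78, b=149

First differences are (-4, +5), (-1, +8), (+2, +11), (+5, +14), (+8, +17), (+11, +20); their common second difference is (+3, +3) (constant acceleration).
step 7: a=27, b=71 + (+14, +23) → a=41, b=94
step 8: a=41, b=94 + (+17, +26) → a=58, b=120
step 9: a=58, b=120 + (+20, +29) → a=78, b=149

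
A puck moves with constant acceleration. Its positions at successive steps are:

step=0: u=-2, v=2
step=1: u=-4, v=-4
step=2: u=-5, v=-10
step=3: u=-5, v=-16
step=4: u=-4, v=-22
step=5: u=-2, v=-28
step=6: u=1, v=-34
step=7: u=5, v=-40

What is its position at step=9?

u=16, v=-52

First differences are (-2, -6), (-1, -6), (+0, -6), (+1, -6), (+2, -6), (+3, -6), (+4, -6); their common second difference is (+1, +0) (constant acceleration).
step 8: u=5, v=-40 + (+5, -6) → u=10, v=-46
step 9: u=10, v=-46 + (+6, -6) → u=16, v=-52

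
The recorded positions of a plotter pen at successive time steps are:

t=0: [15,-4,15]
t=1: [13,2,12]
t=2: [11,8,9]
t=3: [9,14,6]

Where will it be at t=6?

[3,32,-3]

Constant displacement of [-2,+6,-3] per step.
step 4: [9,14,6] + [-2,+6,-3] → [7,20,3]
step 5: [7,20,3] + [-2,+6,-3] → [5,26,0]
step 6: [5,26,0] + [-2,+6,-3] → [3,32,-3]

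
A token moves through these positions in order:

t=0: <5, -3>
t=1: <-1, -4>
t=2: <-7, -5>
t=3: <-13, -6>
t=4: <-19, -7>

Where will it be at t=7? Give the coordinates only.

<-37, -10>

The position changes by <-6, -1> every step.
step 5: <-19, -7> + <-6, -1> → <-25, -8>
step 6: <-25, -8> + <-6, -1> → <-31, -9>
step 7: <-31, -9> + <-6, -1> → <-37, -10>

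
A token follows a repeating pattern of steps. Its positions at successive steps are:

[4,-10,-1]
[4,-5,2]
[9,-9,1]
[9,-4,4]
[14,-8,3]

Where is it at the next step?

Differencing gives [+0,+5,+3], [+5,-4,-1], [+0,+5,+3], [+5,-4,-1]. This is the pattern [+0,+5,+3], [+5,-4,-1] repeated.
step 5: apply [+0,+5,+3] → [14,-3,6]

[14,-3,6]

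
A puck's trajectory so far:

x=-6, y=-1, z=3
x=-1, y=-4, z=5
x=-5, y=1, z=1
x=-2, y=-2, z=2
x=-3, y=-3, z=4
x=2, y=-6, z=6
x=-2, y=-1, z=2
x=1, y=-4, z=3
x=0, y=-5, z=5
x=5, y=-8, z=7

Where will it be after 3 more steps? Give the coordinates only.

The moves between consecutive positions are (+5, -3, +2), (-4, +5, -4), (+3, -3, +1), (-1, -1, +2), (+5, -3, +2), (-4, +5, -4), (+3, -3, +1), (-1, -1, +2), (+5, -3, +2); they repeat the 4-cycle [(+5, -3, +2), (-4, +5, -4), (+3, -3, +1), (-1, -1, +2)].
step 10: apply (-4, +5, -4) → x=1, y=-3, z=3
step 11: apply (+3, -3, +1) → x=4, y=-6, z=4
step 12: apply (-1, -1, +2) → x=3, y=-7, z=6

x=3, y=-7, z=6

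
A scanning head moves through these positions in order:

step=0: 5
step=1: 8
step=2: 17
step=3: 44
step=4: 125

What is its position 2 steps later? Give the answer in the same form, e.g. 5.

1097

Consecutive displacements +3, +9, +27, +81 scale by a factor of 3 each step.
step 5: 125 + 243 → 368
step 6: 368 + 729 → 1097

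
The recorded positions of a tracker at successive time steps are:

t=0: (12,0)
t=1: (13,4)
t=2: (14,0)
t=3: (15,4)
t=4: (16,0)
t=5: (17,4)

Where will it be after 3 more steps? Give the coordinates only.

The first coordinate changes by +1 each step, so at step 8 it is 12 + 8·(1) = 20.
The second coordinate repeats the cycle [0, 4] with period 2; step 8 mod 2 = 0, giving 0.

(20,0)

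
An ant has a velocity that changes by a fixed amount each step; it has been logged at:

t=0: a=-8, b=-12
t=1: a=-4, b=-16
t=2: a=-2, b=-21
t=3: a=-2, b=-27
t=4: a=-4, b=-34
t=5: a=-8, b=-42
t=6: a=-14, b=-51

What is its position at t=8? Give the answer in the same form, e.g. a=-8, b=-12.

a=-32, b=-72

Successive displacements: (+4, -4), (+2, -5), (+0, -6), (-2, -7), (-4, -8), (-6, -9) — each changes by (-2, -1).
step 7: a=-14, b=-51 + (-8, -10) → a=-22, b=-61
step 8: a=-22, b=-61 + (-10, -11) → a=-32, b=-72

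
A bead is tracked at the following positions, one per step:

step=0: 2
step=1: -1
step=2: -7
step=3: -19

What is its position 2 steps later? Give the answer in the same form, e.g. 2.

-91

The jumps are -3, -6, -12 — a geometric progression with ratio 2.
step 4: -19 − 24 → -43
step 5: -43 − 48 → -91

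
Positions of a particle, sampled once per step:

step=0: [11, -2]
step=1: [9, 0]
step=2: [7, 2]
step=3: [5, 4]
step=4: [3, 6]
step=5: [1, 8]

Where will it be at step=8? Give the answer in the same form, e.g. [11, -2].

[-5, 14]

The position changes by [-2, +2] every step.
step 6: [1, 8] + [-2, +2] → [-1, 10]
step 7: [-1, 10] + [-2, +2] → [-3, 12]
step 8: [-3, 12] + [-2, +2] → [-5, 14]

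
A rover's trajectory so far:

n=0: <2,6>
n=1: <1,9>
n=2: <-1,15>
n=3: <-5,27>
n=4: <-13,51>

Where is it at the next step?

<-29,99>

Step-to-step displacements: <-1,+3>, <-2,+6>, <-4,+12>, <-8,+24>; each is 2× the previous.
step 5: <-13,51> + <-16,+48> → <-29,99>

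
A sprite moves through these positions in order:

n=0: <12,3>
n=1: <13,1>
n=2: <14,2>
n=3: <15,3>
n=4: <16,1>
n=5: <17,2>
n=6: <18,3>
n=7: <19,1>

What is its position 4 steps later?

<23,2>

The first coordinate changes by +1 each step, so at step 11 it is 12 + 11·(1) = 23.
The second coordinate repeats the cycle [3, 1, 2] with period 3; step 11 mod 3 = 2, giving 2.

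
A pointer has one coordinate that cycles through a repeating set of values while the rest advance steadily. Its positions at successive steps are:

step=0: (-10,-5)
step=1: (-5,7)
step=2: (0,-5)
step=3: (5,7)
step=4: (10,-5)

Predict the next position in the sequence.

First: linear, +5 per step → 15 at step 5.
Second: cycles through -5, 7 every 2 steps. Step 5 lands at position 1 of the cycle → 7.

(15,7)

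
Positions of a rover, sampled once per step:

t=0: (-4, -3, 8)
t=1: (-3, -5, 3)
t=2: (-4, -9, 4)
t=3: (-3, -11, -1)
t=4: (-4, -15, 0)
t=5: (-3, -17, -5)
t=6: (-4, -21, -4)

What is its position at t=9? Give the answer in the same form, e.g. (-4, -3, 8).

Step-to-step displacements: (+1, -2, -5), (-1, -4, +1), (+1, -2, -5), (-1, -4, +1), (+1, -2, -5), (-1, -4, +1) — a repeating cycle of length 2.
step 7: apply (+1, -2, -5) → (-3, -23, -9)
step 8: apply (-1, -4, +1) → (-4, -27, -8)
step 9: apply (+1, -2, -5) → (-3, -29, -13)

(-3, -29, -13)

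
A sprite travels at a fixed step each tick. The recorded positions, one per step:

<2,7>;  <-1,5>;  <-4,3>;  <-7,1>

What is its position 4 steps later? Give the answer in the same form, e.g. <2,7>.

Constant displacement of <-3,-2> per step.
step 4: <-7,1> + <-3,-2> → <-10,-1>
step 5: <-10,-1> + <-3,-2> → <-13,-3>
step 6: <-13,-3> + <-3,-2> → <-16,-5>
step 7: <-16,-5> + <-3,-2> → <-19,-7>

<-19,-7>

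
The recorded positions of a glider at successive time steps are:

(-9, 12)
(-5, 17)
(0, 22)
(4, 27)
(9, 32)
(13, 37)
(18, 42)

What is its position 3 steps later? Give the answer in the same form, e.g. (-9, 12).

(31, 57)

Differencing gives (+4, +5), (+5, +5), (+4, +5), (+5, +5), (+4, +5), (+5, +5). This is the pattern (+4, +5), (+5, +5) repeated.
step 7: apply (+4, +5) → (22, 47)
step 8: apply (+5, +5) → (27, 52)
step 9: apply (+4, +5) → (31, 57)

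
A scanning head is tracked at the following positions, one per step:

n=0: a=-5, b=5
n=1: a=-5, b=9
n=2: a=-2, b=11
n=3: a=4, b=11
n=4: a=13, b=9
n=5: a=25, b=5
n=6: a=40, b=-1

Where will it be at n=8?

a=79, b=-19

Successive displacements: (+0, +4), (+3, +2), (+6, +0), (+9, -2), (+12, -4), (+15, -6) — each changes by (+3, -2).
step 7: a=40, b=-1 + (+18, -8) → a=58, b=-9
step 8: a=58, b=-9 + (+21, -10) → a=79, b=-19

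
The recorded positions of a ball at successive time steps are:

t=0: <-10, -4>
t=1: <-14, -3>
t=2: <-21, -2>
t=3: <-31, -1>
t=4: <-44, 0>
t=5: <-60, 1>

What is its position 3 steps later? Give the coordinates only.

<-126, 4>

First differences are <-4, +1>, <-7, +1>, <-10, +1>, <-13, +1>, <-16, +1>; their common second difference is <-3, +0> (constant acceleration).
step 6: <-60, 1> + <-19, +1> → <-79, 2>
step 7: <-79, 2> + <-22, +1> → <-101, 3>
step 8: <-101, 3> + <-25, +1> → <-126, 4>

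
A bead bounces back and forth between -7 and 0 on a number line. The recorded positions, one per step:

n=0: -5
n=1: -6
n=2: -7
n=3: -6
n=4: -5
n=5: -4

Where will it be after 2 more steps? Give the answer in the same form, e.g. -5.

The value travels 1 per step and bounces off the walls at -7 and 0.
  step 6: -4 → -3
  step 7: -3 → -2

-2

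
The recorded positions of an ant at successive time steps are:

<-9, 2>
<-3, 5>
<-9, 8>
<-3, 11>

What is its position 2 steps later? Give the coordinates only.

<-3, 17>

First: cycles through -9, -3 every 2 steps. Step 5 lands at position 1 of the cycle → -3.
Second: linear, +3 per step → 17 at step 5.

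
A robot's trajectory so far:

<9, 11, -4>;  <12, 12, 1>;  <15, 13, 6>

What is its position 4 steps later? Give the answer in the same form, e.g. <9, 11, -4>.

The position changes by <+3, +1, +5> every step.
step 3: <15, 13, 6> + <+3, +1, +5> → <18, 14, 11>
step 4: <18, 14, 11> + <+3, +1, +5> → <21, 15, 16>
step 5: <21, 15, 16> + <+3, +1, +5> → <24, 16, 21>
step 6: <24, 16, 21> + <+3, +1, +5> → <27, 17, 26>

<27, 17, 26>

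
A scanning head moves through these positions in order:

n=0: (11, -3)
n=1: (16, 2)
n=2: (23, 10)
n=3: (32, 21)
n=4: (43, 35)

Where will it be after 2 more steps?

Successive displacements: (+5, +5), (+7, +8), (+9, +11), (+11, +14) — each changes by (+2, +3).
step 5: (43, 35) + (+13, +17) → (56, 52)
step 6: (56, 52) + (+15, +20) → (71, 72)

(71, 72)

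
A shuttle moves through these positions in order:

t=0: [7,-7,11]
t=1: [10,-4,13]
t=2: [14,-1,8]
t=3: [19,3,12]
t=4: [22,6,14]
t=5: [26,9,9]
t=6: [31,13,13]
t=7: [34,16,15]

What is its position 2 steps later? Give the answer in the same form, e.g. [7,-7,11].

[43,23,14]

Step-to-step displacements: [+3,+3,+2], [+4,+3,-5], [+5,+4,+4], [+3,+3,+2], [+4,+3,-5], [+5,+4,+4], [+3,+3,+2] — a repeating cycle of length 3.
step 8: apply [+4,+3,-5] → [38,19,10]
step 9: apply [+5,+4,+4] → [43,23,14]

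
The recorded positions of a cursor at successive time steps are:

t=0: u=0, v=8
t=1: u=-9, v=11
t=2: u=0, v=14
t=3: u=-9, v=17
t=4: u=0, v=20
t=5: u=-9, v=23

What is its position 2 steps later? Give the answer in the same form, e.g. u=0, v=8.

U: cycles through 0, -9 every 2 steps. Step 7 lands at position 1 of the cycle → -9.
V: linear, +3 per step → 29 at step 7.

u=-9, v=29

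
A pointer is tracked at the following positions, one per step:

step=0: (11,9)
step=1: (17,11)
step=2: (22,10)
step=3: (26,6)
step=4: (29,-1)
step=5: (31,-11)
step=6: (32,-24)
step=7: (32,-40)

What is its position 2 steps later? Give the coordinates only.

First differences are (+6,+2), (+5,-1), (+4,-4), (+3,-7), (+2,-10), (+1,-13), (+0,-16); their common second difference is (-1,-3) (constant acceleration).
step 8: (32,-40) + (-1,-19) → (31,-59)
step 9: (31,-59) + (-2,-22) → (29,-81)

(29,-81)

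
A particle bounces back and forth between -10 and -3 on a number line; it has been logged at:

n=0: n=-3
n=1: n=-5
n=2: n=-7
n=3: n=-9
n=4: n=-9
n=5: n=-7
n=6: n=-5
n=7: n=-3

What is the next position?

The value reflects between -10 and -3, moving 2 per step.
  step 8: -3 → -5

n=-5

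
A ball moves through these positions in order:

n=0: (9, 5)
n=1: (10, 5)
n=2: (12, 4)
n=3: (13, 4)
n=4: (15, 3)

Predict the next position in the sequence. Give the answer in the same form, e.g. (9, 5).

Step-to-step displacements: (+1, +0), (+2, -1), (+1, +0), (+2, -1) — a repeating cycle of length 2.
step 5: apply (+1, +0) → (16, 3)

(16, 3)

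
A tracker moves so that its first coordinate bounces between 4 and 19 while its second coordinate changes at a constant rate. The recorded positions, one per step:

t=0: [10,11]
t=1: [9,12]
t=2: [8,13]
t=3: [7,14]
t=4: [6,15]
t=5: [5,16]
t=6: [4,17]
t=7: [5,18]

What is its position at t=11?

The first coordinate travels 1 per step and bounces off the walls at 4 and 19.
  step 8: 5 → 6
  step 9: 6 → 7
  step 10: 7 → 8
  step 11: 8 → 9
The second coordinate changes by +1 each step: at step 11 it is 22.

[9,22]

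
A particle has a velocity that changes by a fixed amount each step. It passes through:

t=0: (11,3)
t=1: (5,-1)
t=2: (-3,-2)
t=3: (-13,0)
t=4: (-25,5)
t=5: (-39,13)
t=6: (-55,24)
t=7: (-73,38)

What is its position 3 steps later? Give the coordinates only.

Taking differences between consecutive positions: (-6,-4), (-8,-1), (-10,+2), (-12,+5), (-14,+8), (-16,+11), (-18,+14). These grow by (-2,+3) each step.
step 8: (-73,38) + (-20,+17) → (-93,55)
step 9: (-93,55) + (-22,+20) → (-115,75)
step 10: (-115,75) + (-24,+23) → (-139,98)

(-139,98)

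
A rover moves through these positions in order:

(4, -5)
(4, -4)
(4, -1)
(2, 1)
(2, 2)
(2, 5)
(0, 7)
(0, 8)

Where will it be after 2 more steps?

The moves between consecutive positions are (+0, +1), (+0, +3), (-2, +2), (+0, +1), (+0, +3), (-2, +2), (+0, +1); they repeat the 3-cycle [(+0, +1), (+0, +3), (-2, +2)].
step 8: apply (+0, +3) → (0, 11)
step 9: apply (-2, +2) → (-2, 13)

(-2, 13)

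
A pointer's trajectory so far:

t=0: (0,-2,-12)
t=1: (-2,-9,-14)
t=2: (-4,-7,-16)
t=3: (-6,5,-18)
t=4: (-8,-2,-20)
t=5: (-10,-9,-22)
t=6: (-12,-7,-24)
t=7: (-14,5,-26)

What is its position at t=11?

The first coordinate changes by -2 each step, so at step 11 it is 0 + 11·(-2) = -22.
The second coordinate repeats the cycle [-2, -9, -7, 5] with period 4; step 11 mod 4 = 3, giving 5.
The third coordinate changes by -2 each step, so at step 11 it is -12 + 11·(-2) = -34.

(-22,5,-34)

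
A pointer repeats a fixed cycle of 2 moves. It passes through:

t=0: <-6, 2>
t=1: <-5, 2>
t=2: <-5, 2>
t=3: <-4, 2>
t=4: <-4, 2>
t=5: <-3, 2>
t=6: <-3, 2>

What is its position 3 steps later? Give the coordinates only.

<-1, 2>

Differencing gives <+1, +0>, <+0, +0>, <+1, +0>, <+0, +0>, <+1, +0>, <+0, +0>. This is the pattern <+1, +0>, <+0, +0> repeated.
step 7: apply <+1, +0> → <-2, 2>
step 8: apply <+0, +0> → <-2, 2>
step 9: apply <+1, +0> → <-1, 2>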